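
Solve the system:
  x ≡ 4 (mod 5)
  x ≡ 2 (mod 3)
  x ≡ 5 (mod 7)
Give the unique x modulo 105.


Moduli 5, 3, 7 are pairwise coprime; by CRT there is a unique solution modulo M = 5 · 3 · 7 = 105.
Solve pairwise, accumulating the modulus:
  Start with x ≡ 4 (mod 5).
  Combine with x ≡ 2 (mod 3): since gcd(5, 3) = 1, we get a unique residue mod 15.
    Write x = 4 + 5·t and substitute into x ≡ 2 (mod 3): 5·t ≡ 2 − 4 = -2 (mod 3).
    Reduce coefficients mod 3: 2·t ≡ 1 (mod 3).
    The inverse of 2 mod 3 is 2 (since 2·2 = 4 = 1·3 + 1), so t ≡ 2·1 = 2 ≡ 2 (mod 3).
    Then x = 4 + 5·2 = 14, valid modulo lcm(5, 3) = 15: x ≡ 14 (mod 15).
  Combine with x ≡ 5 (mod 7): since gcd(15, 7) = 1, we get a unique residue mod 105.
    Write x = 14 + 15·t and substitute into x ≡ 5 (mod 7): 15·t ≡ 5 − 14 = -9 (mod 7).
    Reduce coefficients mod 7: 1·t ≡ 5 (mod 7).
    So t ≡ 5 (mod 7).
    Then x = 14 + 15·5 = 89, valid modulo lcm(15, 7) = 105: x ≡ 89 (mod 105).
Verify: 89 mod 5 = 4 ✓, 89 mod 3 = 2 ✓, 89 mod 7 = 5 ✓.

x ≡ 89 (mod 105).


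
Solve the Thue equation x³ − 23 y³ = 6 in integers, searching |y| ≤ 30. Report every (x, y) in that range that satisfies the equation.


The equation is x³ - 23y³ = 6. For fixed y, x³ = 23·y³ + 6, so a solution requires the RHS to be a perfect cube.
Strategy: iterate y from -30 to 30, compute RHS = 23·y³ + 6, and check whether it is a (positive or negative) perfect cube.
Check small values of y:
  y = 0: RHS = 6 is not a perfect cube.
  y = 1: RHS = 29 is not a perfect cube.
  y = -1: RHS = -17 is not a perfect cube.
  y = 2: RHS = 190 is not a perfect cube.
  y = -2: RHS = -178 is not a perfect cube.
  y = 3: RHS = 627 is not a perfect cube.
  y = -3: RHS = -615 is not a perfect cube.
Continuing the search up to |y| = 30 finds no solutions either.
No (x, y) in the scanned range satisfies the equation.

No integer solutions with |y| ≤ 30.


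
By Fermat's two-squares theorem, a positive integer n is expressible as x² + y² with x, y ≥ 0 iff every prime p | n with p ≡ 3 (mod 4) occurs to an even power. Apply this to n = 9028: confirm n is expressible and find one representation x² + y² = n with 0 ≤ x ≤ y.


Step 1: Factor n = 9028 = 2^2 · 37 · 61.
Step 2: Check the mod-4 condition on each prime factor: 2 = 2 (special); 37 ≡ 1 (mod 4), exponent 1; 61 ≡ 1 (mod 4), exponent 1.
All primes ≡ 3 (mod 4) appear to even exponent (or don't appear), so by the two-squares theorem n IS expressible as a sum of two squares.
Step 3: Build a representation. Group n = k² · m with k = 2 and m = 37 · 61 = 2257 (a product of primes ≡ 1 (mod 4)); a representation of m scales to one of n via (k·x)² + (k·y)² = k²(x² + y²). Each prime p ≡ 1 (mod 4) is itself a sum of two squares; find a² by testing p − a² for a perfect square:
  37: 37 − 1² = 36 = 6² ⇒ 37 = 1² + 6².
  61: 61 − 1² = 60, 61 − 2² = 57, 61 − 3² = 52, 61 − 4² = 45, 61 − 5² = 36 = 6² ⇒ 61 = 5² + 6².
  Combine using the Brahmagupta–Fibonacci identity (a² + b²)(c² + d²) = (ac − bd)² + (ad + bc)² = (ac + bd)² + (ad − bc)²:
  37 · 61 = 2257: from (1² + 6²)(5² + 6²), take (1·5 − 6·6, 1·6 + 6·5) = (5 − 36, 6 + 30) = (-31, 36); dropping signs (only squares matter) gives (31, 36); check 31² + 36² = 961 + 1296 = 2257 ✓.
  Scale by k = 2: (2·31, 2·36) = (62, 72).
Step 4: Order so x ≤ y and verify: 62² + 72² = 3844 + 5184 = 9028 = n. ✓

n = 9028 = 62² + 72² (one valid representation with x ≤ y).


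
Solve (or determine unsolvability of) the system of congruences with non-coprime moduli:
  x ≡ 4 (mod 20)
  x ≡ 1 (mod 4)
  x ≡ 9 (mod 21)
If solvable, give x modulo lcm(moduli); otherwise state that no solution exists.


Moduli 20, 4, 21 are not pairwise coprime, so CRT works modulo lcm(m_i) when all pairwise compatibility conditions hold.
Pairwise compatibility: gcd(m_i, m_j) must divide a_i - a_j for every pair.
Merge one congruence at a time:
  Start: x ≡ 4 (mod 20).
  Combine with x ≡ 1 (mod 4): gcd(20, 4) = 4, and 1 - 4 = -3 is NOT divisible by 4.
    ⇒ system is inconsistent (no integer solution).

No solution (the system is inconsistent).


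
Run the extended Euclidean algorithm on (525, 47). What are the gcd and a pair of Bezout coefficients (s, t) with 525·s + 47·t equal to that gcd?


Euclidean algorithm on (525, 47) — divide until remainder is 0:
  525 = 11 · 47 + 8
  47 = 5 · 8 + 7
  8 = 1 · 7 + 1
  7 = 7 · 1 + 0
gcd(525, 47) = 1.
Track Bezout coefficients alongside the remainders: start with r₀ = 525 = a·1 + b·0 (s = 1, t = 0) and r₁ = 47 = a·0 + b·1 (s = 0, t = 1); each new remainder r_{k+1} = r_{k-1} − q_k·r_k inherits s_{k+1} = s_{k-1} − q_k·s_k, t_{k+1} = t_{k-1} − q_k·t_k, so r_k = a·s_k + b·t_k at every step:
  q = 11: r = 8, s = 1 − 11·0 = 1, t = 0 − 11·1 = -11  (check: 525·1 + 47·(-11) = 8)
  q = 5: r = 7, s = 0 − 5·1 = -5, t = 1 − 5·(-11) = 56  (check: 525·(-5) + 47·56 = 7)
  q = 1: r = 1, s = 1 − 1·(-5) = 6, t = -11 − 1·56 = -67  (check: 525·6 + 47·(-67) = 1)
The row with r = 1 (the gcd) gives the Bezout coefficients s = 6, t = -67.
Result: 525 · (6) + 47 · (-67) = 1.

gcd(525, 47) = 1; s = 6, t = -67 (check: 525·6 + 47·(-67) = 1).


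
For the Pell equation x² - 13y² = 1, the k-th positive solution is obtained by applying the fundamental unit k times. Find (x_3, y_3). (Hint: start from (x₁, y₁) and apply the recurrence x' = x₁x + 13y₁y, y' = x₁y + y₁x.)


Step 1: Find the fundamental solution (x₁, y₁) of x² - 13y² = 1.
  Expand √13 as a continued fraction. a₀ = ⌊√13⌋ = 3; iterate m_{k+1} = d_k·a_k − m_k, d_{k+1} = (13 − m_{k+1}²)/d_k, a_{k+1} = ⌊(a₀ + m_{k+1})/d_{k+1}⌋ (starting m₀ = 0, d₀ = 1), with convergents p_k = a_k·p_{k-1} + p_{k-2}, q_k = a_k·q_{k-1} + q_{k-2} (p₋₁ = 1, q₋₁ = 0):
  k = 0: a₀ = 3; p₀/q₀ = 3/1; p₀² − 13·q₀² = 9 − 13 = -4.
  k = 1: m = 3, d = 4, a = ⌊(3 + 3)/4⌋ = 1; p/q = (1·3 + 1)/(1·1 + 0) = 4/1; p² − 13·q² = 16 − 13 = 3.
  k = 2: m = 1, d = 3, a = ⌊(3 + 1)/3⌋ = 1; p/q = (1·4 + 3)/(1·1 + 1) = 7/2; p² − 13·q² = 49 − 52 = -3.
  k = 3: m = 2, d = 3, a = ⌊(3 + 2)/3⌋ = 1; p/q = (1·7 + 4)/(1·2 + 1) = 11/3; p² − 13·q² = 121 − 117 = 4.
  k = 4: m = 1, d = 4, a = ⌊(3 + 1)/4⌋ = 1; p/q = (1·11 + 7)/(1·3 + 2) = 18/5; p² − 13·q² = 324 − 325 = -1.
  k = 5: m = 3, d = 1, a = ⌊(3 + 3)/1⌋ = 6; p/q = (6·18 + 11)/(6·5 + 3) = 119/33; p² − 13·q² = 14161 − 14157 = 4.
  k = 6: m = 3, d = 4, a = ⌊(3 + 3)/4⌋ = 1; p/q = (1·119 + 18)/(1·33 + 5) = 137/38; p² − 13·q² = 18769 − 18772 = -3.
  k = 7: m = 1, d = 3, a = ⌊(3 + 1)/3⌋ = 1; p/q = (1·137 + 119)/(1·38 + 33) = 256/71; p² − 13·q² = 65536 − 65533 = 3.
  k = 8: m = 2, d = 3, a = ⌊(3 + 2)/3⌋ = 1; p/q = (1·256 + 137)/(1·71 + 38) = 393/109; p² − 13·q² = 154449 − 154453 = -4.
  k = 9: m = 1, d = 4, a = ⌊(3 + 1)/4⌋ = 1; p/q = (1·393 + 256)/(1·109 + 71) = 649/180; p² − 13·q² = 421201 − 421200 = 1.
  The first convergent with p² − 13·q² = 1 gives the fundamental solution (x₁, y₁) = (649, 180).
Step 2: Apply the recurrence (x_{n+1}, y_{n+1}) = (x₁x_n + 13y₁y_n, x₁y_n + y₁x_n) repeatedly.
  From (x_1, y_1) = (649, 180): x_2 = 649·649 + 13·180·180 = 842401; y_2 = 649·180 + 180·649 = 233640.
  From (x_2, y_2) = (842401, 233640): x_3 = 649·842401 + 13·180·233640 = 1093435849; y_3 = 649·233640 + 180·842401 = 303264540.
Step 3: Verify x_3² - 13·y_3² = 1195601955878350801 - 1195601955878350800 = 1 (should be 1). ✓

(x_1, y_1) = (649, 180); (x_3, y_3) = (1093435849, 303264540).


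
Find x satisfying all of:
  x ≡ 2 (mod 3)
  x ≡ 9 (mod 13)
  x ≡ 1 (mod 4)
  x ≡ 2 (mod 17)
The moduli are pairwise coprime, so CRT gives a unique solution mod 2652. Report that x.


Product of moduli M = 3 · 13 · 4 · 17 = 2652.
Merge one congruence at a time:
  Start: x ≡ 2 (mod 3).
  Combine with x ≡ 9 (mod 13); new modulus lcm = 39.
    Write x = 2 + 3·t and substitute into x ≡ 9 (mod 13): 3·t ≡ 9 − 2 = 7 (mod 13).
    The inverse of 3 mod 13 is 9 (since 3·9 = 27 = 2·13 + 1), so t ≡ 9·7 = 63 ≡ 11 (mod 13).
    Then x = 2 + 3·11 = 35, valid modulo lcm(3, 13) = 39: x ≡ 35 (mod 39).
  Combine with x ≡ 1 (mod 4); new modulus lcm = 156.
    Write x = 35 + 39·t and substitute into x ≡ 1 (mod 4): 39·t ≡ 1 − 35 = -34 (mod 4).
    Reduce coefficients mod 4: 3·t ≡ 2 (mod 4).
    The inverse of 3 mod 4 is 3 (since 3·3 = 9 = 2·4 + 1), so t ≡ 3·2 = 6 ≡ 2 (mod 4).
    Then x = 35 + 39·2 = 113, valid modulo lcm(39, 4) = 156: x ≡ 113 (mod 156).
  Combine with x ≡ 2 (mod 17); new modulus lcm = 2652.
    Write x = 113 + 156·t and substitute into x ≡ 2 (mod 17): 156·t ≡ 2 − 113 = -111 (mod 17).
    Reduce coefficients mod 17: 3·t ≡ 8 (mod 17).
    The inverse of 3 mod 17 is 6 (since 3·6 = 18 = 1·17 + 1), so t ≡ 6·8 = 48 ≡ 14 (mod 17).
    Then x = 113 + 156·14 = 2297, valid modulo lcm(156, 17) = 2652: x ≡ 2297 (mod 2652).
Verify against each original: 2297 mod 3 = 2, 2297 mod 13 = 9, 2297 mod 4 = 1, 2297 mod 17 = 2.

x ≡ 2297 (mod 2652).


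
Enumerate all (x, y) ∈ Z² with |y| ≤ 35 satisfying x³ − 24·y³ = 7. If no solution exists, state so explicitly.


The equation is x³ - 24y³ = 7. For fixed y, x³ = 24·y³ + 7, so a solution requires the RHS to be a perfect cube.
Strategy: iterate y from -35 to 35, compute RHS = 24·y³ + 7, and check whether it is a (positive or negative) perfect cube.
Check small values of y:
  y = 0: RHS = 7 is not a perfect cube.
  y = 1: RHS = 31 is not a perfect cube.
  y = -1: RHS = -17 is not a perfect cube.
  y = 2: RHS = 199 is not a perfect cube.
  y = -2: RHS = -185 is not a perfect cube.
  y = 3: RHS = 655 is not a perfect cube.
  y = -3: RHS = -641 is not a perfect cube.
Continuing the search up to |y| = 35 finds no solutions either.
No (x, y) in the scanned range satisfies the equation.

No integer solutions with |y| ≤ 35.


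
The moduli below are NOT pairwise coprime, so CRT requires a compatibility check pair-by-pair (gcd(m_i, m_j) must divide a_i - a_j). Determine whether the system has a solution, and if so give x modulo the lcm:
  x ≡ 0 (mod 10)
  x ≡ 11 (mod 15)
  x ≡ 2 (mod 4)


Moduli 10, 15, 4 are not pairwise coprime, so CRT works modulo lcm(m_i) when all pairwise compatibility conditions hold.
Pairwise compatibility: gcd(m_i, m_j) must divide a_i - a_j for every pair.
Merge one congruence at a time:
  Start: x ≡ 0 (mod 10).
  Combine with x ≡ 11 (mod 15): gcd(10, 15) = 5, and 11 - 0 = 11 is NOT divisible by 5.
    ⇒ system is inconsistent (no integer solution).

No solution (the system is inconsistent).


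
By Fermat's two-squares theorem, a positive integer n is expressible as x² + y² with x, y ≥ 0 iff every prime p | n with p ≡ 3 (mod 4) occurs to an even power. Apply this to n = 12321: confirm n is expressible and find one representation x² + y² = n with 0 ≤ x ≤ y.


Step 1: Factor n = 12321 = 3^2 · 37^2.
Step 2: Check the mod-4 condition on each prime factor: 3 ≡ 3 (mod 4), exponent 2 (must be even); 37 ≡ 1 (mod 4), exponent 2.
All primes ≡ 3 (mod 4) appear to even exponent (or don't appear), so by the two-squares theorem n IS expressible as a sum of two squares.
Step 3: Build a representation. Group n = k² · m with k = 3 and m = 37 · 37 = 1369 (a product of primes ≡ 1 (mod 4)); a representation of m scales to one of n via (k·x)² + (k·y)² = k²(x² + y²). Each prime p ≡ 1 (mod 4) is itself a sum of two squares; find a² by testing p − a² for a perfect square:
  37: 37 − 1² = 36 = 6² ⇒ 37 = 1² + 6².
  Combine using the Brahmagupta–Fibonacci identity (a² + b²)(c² + d²) = (ac − bd)² + (ad + bc)² = (ac + bd)² + (ad − bc)²:
  37 · 37 = 1369: from (1² + 6²)(1² + 6²), take (1·1 − 6·6, 1·6 + 6·1) = (1 − 36, 6 + 6) = (-35, 12); dropping signs (only squares matter) gives (35, 12); check 35² + 12² = 1225 + 144 = 1369 ✓.
  Scale by k = 3: (3·35, 3·12) = (105, 36).
Step 4: Order so x ≤ y and verify: 36² + 105² = 1296 + 11025 = 12321 = n. ✓

n = 12321 = 36² + 105² (one valid representation with x ≤ y).


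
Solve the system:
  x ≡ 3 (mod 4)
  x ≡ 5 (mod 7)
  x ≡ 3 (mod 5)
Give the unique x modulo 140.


Moduli 4, 7, 5 are pairwise coprime; by CRT there is a unique solution modulo M = 4 · 7 · 5 = 140.
Solve pairwise, accumulating the modulus:
  Start with x ≡ 3 (mod 4).
  Combine with x ≡ 5 (mod 7): since gcd(4, 7) = 1, we get a unique residue mod 28.
    Write x = 3 + 4·t and substitute into x ≡ 5 (mod 7): 4·t ≡ 5 − 3 = 2 (mod 7).
    The inverse of 4 mod 7 is 2 (since 4·2 = 8 = 1·7 + 1), so t ≡ 2·2 = 4 ≡ 4 (mod 7).
    Then x = 3 + 4·4 = 19, valid modulo lcm(4, 7) = 28: x ≡ 19 (mod 28).
  Combine with x ≡ 3 (mod 5): since gcd(28, 5) = 1, we get a unique residue mod 140.
    Write x = 19 + 28·t and substitute into x ≡ 3 (mod 5): 28·t ≡ 3 − 19 = -16 (mod 5).
    Reduce coefficients mod 5: 3·t ≡ 4 (mod 5).
    The inverse of 3 mod 5 is 2 (since 3·2 = 6 = 1·5 + 1), so t ≡ 2·4 = 8 ≡ 3 (mod 5).
    Then x = 19 + 28·3 = 103, valid modulo lcm(28, 5) = 140: x ≡ 103 (mod 140).
Verify: 103 mod 4 = 3 ✓, 103 mod 7 = 5 ✓, 103 mod 5 = 3 ✓.

x ≡ 103 (mod 140).


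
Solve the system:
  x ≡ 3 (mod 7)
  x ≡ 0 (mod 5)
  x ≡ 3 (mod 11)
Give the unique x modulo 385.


Moduli 7, 5, 11 are pairwise coprime; by CRT there is a unique solution modulo M = 7 · 5 · 11 = 385.
Solve pairwise, accumulating the modulus:
  Start with x ≡ 3 (mod 7).
  Combine with x ≡ 0 (mod 5): since gcd(7, 5) = 1, we get a unique residue mod 35.
    Write x = 3 + 7·t and substitute into x ≡ 0 (mod 5): 7·t ≡ 0 − 3 = -3 (mod 5).
    Reduce coefficients mod 5: 2·t ≡ 2 (mod 5).
    The inverse of 2 mod 5 is 3 (since 2·3 = 6 = 1·5 + 1), so t ≡ 3·2 = 6 ≡ 1 (mod 5).
    Then x = 3 + 7·1 = 10, valid modulo lcm(7, 5) = 35: x ≡ 10 (mod 35).
  Combine with x ≡ 3 (mod 11): since gcd(35, 11) = 1, we get a unique residue mod 385.
    Write x = 10 + 35·t and substitute into x ≡ 3 (mod 11): 35·t ≡ 3 − 10 = -7 (mod 11).
    Reduce coefficients mod 11: 2·t ≡ 4 (mod 11).
    The inverse of 2 mod 11 is 6 (since 2·6 = 12 = 1·11 + 1), so t ≡ 6·4 = 24 ≡ 2 (mod 11).
    Then x = 10 + 35·2 = 80, valid modulo lcm(35, 11) = 385: x ≡ 80 (mod 385).
Verify: 80 mod 7 = 3 ✓, 80 mod 5 = 0 ✓, 80 mod 11 = 3 ✓.

x ≡ 80 (mod 385).


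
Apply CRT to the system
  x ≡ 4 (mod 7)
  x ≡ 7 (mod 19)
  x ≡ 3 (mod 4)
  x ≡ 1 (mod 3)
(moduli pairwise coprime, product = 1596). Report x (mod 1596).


Product of moduli M = 7 · 19 · 4 · 3 = 1596.
Merge one congruence at a time:
  Start: x ≡ 4 (mod 7).
  Combine with x ≡ 7 (mod 19); new modulus lcm = 133.
    Write x = 4 + 7·t and substitute into x ≡ 7 (mod 19): 7·t ≡ 7 − 4 = 3 (mod 19).
    The inverse of 7 mod 19 is 11 (since 7·11 = 77 = 4·19 + 1), so t ≡ 11·3 = 33 ≡ 14 (mod 19).
    Then x = 4 + 7·14 = 102, valid modulo lcm(7, 19) = 133: x ≡ 102 (mod 133).
  Combine with x ≡ 3 (mod 4); new modulus lcm = 532.
    Write x = 102 + 133·t and substitute into x ≡ 3 (mod 4): 133·t ≡ 3 − 102 = -99 (mod 4).
    Reduce coefficients mod 4: 1·t ≡ 1 (mod 4).
    So t ≡ 1 (mod 4).
    Then x = 102 + 133·1 = 235, valid modulo lcm(133, 4) = 532: x ≡ 235 (mod 532).
  Combine with x ≡ 1 (mod 3); new modulus lcm = 1596.
    Write x = 235 + 532·t and substitute into x ≡ 1 (mod 3): 532·t ≡ 1 − 235 = -234 (mod 3).
    Reduce coefficients mod 3: 1·t ≡ 0 (mod 3).
    So t ≡ 0 (mod 3).
    Then x = 235 + 532·0 = 235, valid modulo lcm(532, 3) = 1596: x ≡ 235 (mod 1596).
Verify against each original: 235 mod 7 = 4, 235 mod 19 = 7, 235 mod 4 = 3, 235 mod 3 = 1.

x ≡ 235 (mod 1596).


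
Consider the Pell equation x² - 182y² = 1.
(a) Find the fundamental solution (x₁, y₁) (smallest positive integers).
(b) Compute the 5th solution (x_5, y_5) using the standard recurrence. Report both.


Step 1: Find the fundamental solution (x₁, y₁) of x² - 182y² = 1.
  Expand √182 as a continued fraction. a₀ = ⌊√182⌋ = 13; iterate m_{k+1} = d_k·a_k − m_k, d_{k+1} = (182 − m_{k+1}²)/d_k, a_{k+1} = ⌊(a₀ + m_{k+1})/d_{k+1}⌋ (starting m₀ = 0, d₀ = 1), with convergents p_k = a_k·p_{k-1} + p_{k-2}, q_k = a_k·q_{k-1} + q_{k-2} (p₋₁ = 1, q₋₁ = 0):
  k = 0: a₀ = 13; p₀/q₀ = 13/1; p₀² − 182·q₀² = 169 − 182 = -13.
  k = 1: m = 13, d = 13, a = ⌊(13 + 13)/13⌋ = 2; p/q = (2·13 + 1)/(2·1 + 0) = 27/2; p² − 182·q² = 729 − 728 = 1.
  The first convergent with p² − 182·q² = 1 gives the fundamental solution (x₁, y₁) = (27, 2).
Step 2: Apply the recurrence (x_{n+1}, y_{n+1}) = (x₁x_n + 182y₁y_n, x₁y_n + y₁x_n) repeatedly.
  From (x_1, y_1) = (27, 2): x_2 = 27·27 + 182·2·2 = 1457; y_2 = 27·2 + 2·27 = 108.
  From (x_2, y_2) = (1457, 108): x_3 = 27·1457 + 182·2·108 = 78651; y_3 = 27·108 + 2·1457 = 5830.
  From (x_3, y_3) = (78651, 5830): x_4 = 27·78651 + 182·2·5830 = 4245697; y_4 = 27·5830 + 2·78651 = 314712.
  From (x_4, y_4) = (4245697, 314712): x_5 = 27·4245697 + 182·2·314712 = 229188987; y_5 = 27·314712 + 2·4245697 = 16988618.
Step 3: Verify x_5² - 182·y_5² = 52527591762086169 - 52527591762086168 = 1 (should be 1). ✓

(x_1, y_1) = (27, 2); (x_5, y_5) = (229188987, 16988618).


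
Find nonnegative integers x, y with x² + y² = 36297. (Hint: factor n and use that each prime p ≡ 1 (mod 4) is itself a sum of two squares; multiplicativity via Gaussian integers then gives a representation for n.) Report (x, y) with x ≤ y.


Step 1: Factor n = 36297 = 3^2 · 37 · 109.
Step 2: Check the mod-4 condition on each prime factor: 3 ≡ 3 (mod 4), exponent 2 (must be even); 37 ≡ 1 (mod 4), exponent 1; 109 ≡ 1 (mod 4), exponent 1.
All primes ≡ 3 (mod 4) appear to even exponent (or don't appear), so by the two-squares theorem n IS expressible as a sum of two squares.
Step 3: Build a representation. Group n = k² · m with k = 3 and m = 37 · 109 = 4033 (a product of primes ≡ 1 (mod 4)); a representation of m scales to one of n via (k·x)² + (k·y)² = k²(x² + y²). Each prime p ≡ 1 (mod 4) is itself a sum of two squares; find a² by testing p − a² for a perfect square:
  37: 37 − 1² = 36 = 6² ⇒ 37 = 1² + 6².
  109: 109 − 1² = 108, 109 − 2² = 105, 109 − 3² = 100 = 10² ⇒ 109 = 3² + 10².
  Combine using the Brahmagupta–Fibonacci identity (a² + b²)(c² + d²) = (ac − bd)² + (ad + bc)² = (ac + bd)² + (ad − bc)²:
  37 · 109 = 4033: from (1² + 6²)(3² + 10²), take (1·3 − 6·10, 1·10 + 6·3) = (3 − 60, 10 + 18) = (-57, 28); dropping signs (only squares matter) gives (57, 28); check 57² + 28² = 3249 + 784 = 4033 ✓.
  Scale by k = 3: (3·57, 3·28) = (171, 84).
Step 4: Order so x ≤ y and verify: 84² + 171² = 7056 + 29241 = 36297 = n. ✓

n = 36297 = 84² + 171² (one valid representation with x ≤ y).


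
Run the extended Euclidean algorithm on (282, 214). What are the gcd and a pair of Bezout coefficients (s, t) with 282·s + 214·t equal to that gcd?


Euclidean algorithm on (282, 214) — divide until remainder is 0:
  282 = 1 · 214 + 68
  214 = 3 · 68 + 10
  68 = 6 · 10 + 8
  10 = 1 · 8 + 2
  8 = 4 · 2 + 0
gcd(282, 214) = 2.
Track Bezout coefficients alongside the remainders: start with r₀ = 282 = a·1 + b·0 (s = 1, t = 0) and r₁ = 214 = a·0 + b·1 (s = 0, t = 1); each new remainder r_{k+1} = r_{k-1} − q_k·r_k inherits s_{k+1} = s_{k-1} − q_k·s_k, t_{k+1} = t_{k-1} − q_k·t_k, so r_k = a·s_k + b·t_k at every step:
  q = 1: r = 68, s = 1 − 1·0 = 1, t = 0 − 1·1 = -1  (check: 282·1 + 214·(-1) = 68)
  q = 3: r = 10, s = 0 − 3·1 = -3, t = 1 − 3·(-1) = 4  (check: 282·(-3) + 214·4 = 10)
  q = 6: r = 8, s = 1 − 6·(-3) = 19, t = -1 − 6·4 = -25  (check: 282·19 + 214·(-25) = 8)
  q = 1: r = 2, s = -3 − 1·19 = -22, t = 4 − 1·(-25) = 29  (check: 282·(-22) + 214·29 = 2)
The row with r = 2 (the gcd) gives the Bezout coefficients s = -22, t = 29.
Result: 282 · (-22) + 214 · (29) = 2.

gcd(282, 214) = 2; s = -22, t = 29 (check: 282·(-22) + 214·29 = 2).


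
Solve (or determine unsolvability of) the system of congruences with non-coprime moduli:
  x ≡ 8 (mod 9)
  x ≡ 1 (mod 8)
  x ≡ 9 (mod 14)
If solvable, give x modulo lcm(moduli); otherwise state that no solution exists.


Moduli 9, 8, 14 are not pairwise coprime, so CRT works modulo lcm(m_i) when all pairwise compatibility conditions hold.
Pairwise compatibility: gcd(m_i, m_j) must divide a_i - a_j for every pair.
Merge one congruence at a time:
  Start: x ≡ 8 (mod 9).
  Combine with x ≡ 1 (mod 8): gcd(9, 8) = 1; 1 - 8 = -7, which IS divisible by 1, so compatible.
    Write x = 8 + 9·t and substitute into x ≡ 1 (mod 8): 9·t ≡ 1 − 8 = -7 (mod 8).
    Reduce coefficients mod 8: 1·t ≡ 1 (mod 8).
    So t ≡ 1 (mod 8).
    Then x = 8 + 9·1 = 17, valid modulo lcm(9, 8) = 72: x ≡ 17 (mod 72).
  Combine with x ≡ 9 (mod 14): gcd(72, 14) = 2; 9 - 17 = -8, which IS divisible by 2, so compatible.
    Write x = 17 + 72·t and substitute into x ≡ 9 (mod 14): 72·t ≡ 9 − 17 = -8 (mod 14).
    Divide the congruence (and modulus) by g = 2: 36·t ≡ -4 (mod 7).
    Reduce coefficients mod 7: 1·t ≡ 3 (mod 7).
    So t ≡ 3 (mod 7).
    Then x = 17 + 72·3 = 233, valid modulo lcm(72, 14) = 504: x ≡ 233 (mod 504).
Verify: 233 mod 9 = 8, 233 mod 8 = 1, 233 mod 14 = 9.

x ≡ 233 (mod 504).


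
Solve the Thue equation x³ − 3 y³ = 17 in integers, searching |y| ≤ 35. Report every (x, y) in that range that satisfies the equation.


The equation is x³ - 3y³ = 17. For fixed y, x³ = 3·y³ + 17, so a solution requires the RHS to be a perfect cube.
Strategy: iterate y from -35 to 35, compute RHS = 3·y³ + 17, and check whether it is a (positive or negative) perfect cube.
Check small values of y:
  y = 0: RHS = 17 is not a perfect cube.
  y = 1: RHS = 20 is not a perfect cube.
  y = -1: RHS = 14 is not a perfect cube.
  y = 2: RHS = 41 is not a perfect cube.
  y = -2: RHS = -7 is not a perfect cube.
  y = 3: RHS = 98 is not a perfect cube.
  y = -3: RHS = -64 = (-4)³ ⇒ x = -4 works.
Continuing the search up to |y| = 35 finds no further solutions beyond those listed.
Collected solutions: (-4, -3).

Solutions (with |y| ≤ 35): (-4, -3).


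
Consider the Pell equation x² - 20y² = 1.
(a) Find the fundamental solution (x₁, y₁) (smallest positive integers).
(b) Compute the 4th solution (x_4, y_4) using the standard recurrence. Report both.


Step 1: Find the fundamental solution (x₁, y₁) of x² - 20y² = 1.
  Expand √20 as a continued fraction. a₀ = ⌊√20⌋ = 4; iterate m_{k+1} = d_k·a_k − m_k, d_{k+1} = (20 − m_{k+1}²)/d_k, a_{k+1} = ⌊(a₀ + m_{k+1})/d_{k+1}⌋ (starting m₀ = 0, d₀ = 1), with convergents p_k = a_k·p_{k-1} + p_{k-2}, q_k = a_k·q_{k-1} + q_{k-2} (p₋₁ = 1, q₋₁ = 0):
  k = 0: a₀ = 4; p₀/q₀ = 4/1; p₀² − 20·q₀² = 16 − 20 = -4.
  k = 1: m = 4, d = 4, a = ⌊(4 + 4)/4⌋ = 2; p/q = (2·4 + 1)/(2·1 + 0) = 9/2; p² − 20·q² = 81 − 80 = 1.
  The first convergent with p² − 20·q² = 1 gives the fundamental solution (x₁, y₁) = (9, 2).
Step 2: Apply the recurrence (x_{n+1}, y_{n+1}) = (x₁x_n + 20y₁y_n, x₁y_n + y₁x_n) repeatedly.
  From (x_1, y_1) = (9, 2): x_2 = 9·9 + 20·2·2 = 161; y_2 = 9·2 + 2·9 = 36.
  From (x_2, y_2) = (161, 36): x_3 = 9·161 + 20·2·36 = 2889; y_3 = 9·36 + 2·161 = 646.
  From (x_3, y_3) = (2889, 646): x_4 = 9·2889 + 20·2·646 = 51841; y_4 = 9·646 + 2·2889 = 11592.
Step 3: Verify x_4² - 20·y_4² = 2687489281 - 2687489280 = 1 (should be 1). ✓

(x_1, y_1) = (9, 2); (x_4, y_4) = (51841, 11592).


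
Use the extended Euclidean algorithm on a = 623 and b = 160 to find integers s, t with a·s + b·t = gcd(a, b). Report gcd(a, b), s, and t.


Euclidean algorithm on (623, 160) — divide until remainder is 0:
  623 = 3 · 160 + 143
  160 = 1 · 143 + 17
  143 = 8 · 17 + 7
  17 = 2 · 7 + 3
  7 = 2 · 3 + 1
  3 = 3 · 1 + 0
gcd(623, 160) = 1.
Track Bezout coefficients alongside the remainders: start with r₀ = 623 = a·1 + b·0 (s = 1, t = 0) and r₁ = 160 = a·0 + b·1 (s = 0, t = 1); each new remainder r_{k+1} = r_{k-1} − q_k·r_k inherits s_{k+1} = s_{k-1} − q_k·s_k, t_{k+1} = t_{k-1} − q_k·t_k, so r_k = a·s_k + b·t_k at every step:
  q = 3: r = 143, s = 1 − 3·0 = 1, t = 0 − 3·1 = -3  (check: 623·1 + 160·(-3) = 143)
  q = 1: r = 17, s = 0 − 1·1 = -1, t = 1 − 1·(-3) = 4  (check: 623·(-1) + 160·4 = 17)
  q = 8: r = 7, s = 1 − 8·(-1) = 9, t = -3 − 8·4 = -35  (check: 623·9 + 160·(-35) = 7)
  q = 2: r = 3, s = -1 − 2·9 = -19, t = 4 − 2·(-35) = 74  (check: 623·(-19) + 160·74 = 3)
  q = 2: r = 1, s = 9 − 2·(-19) = 47, t = -35 − 2·74 = -183  (check: 623·47 + 160·(-183) = 1)
The row with r = 1 (the gcd) gives the Bezout coefficients s = 47, t = -183.
Result: 623 · (47) + 160 · (-183) = 1.

gcd(623, 160) = 1; s = 47, t = -183 (check: 623·47 + 160·(-183) = 1).


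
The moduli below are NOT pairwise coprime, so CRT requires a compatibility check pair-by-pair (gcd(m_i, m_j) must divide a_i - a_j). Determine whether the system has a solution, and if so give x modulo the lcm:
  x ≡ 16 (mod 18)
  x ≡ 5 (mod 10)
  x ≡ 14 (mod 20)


Moduli 18, 10, 20 are not pairwise coprime, so CRT works modulo lcm(m_i) when all pairwise compatibility conditions hold.
Pairwise compatibility: gcd(m_i, m_j) must divide a_i - a_j for every pair.
Merge one congruence at a time:
  Start: x ≡ 16 (mod 18).
  Combine with x ≡ 5 (mod 10): gcd(18, 10) = 2, and 5 - 16 = -11 is NOT divisible by 2.
    ⇒ system is inconsistent (no integer solution).

No solution (the system is inconsistent).


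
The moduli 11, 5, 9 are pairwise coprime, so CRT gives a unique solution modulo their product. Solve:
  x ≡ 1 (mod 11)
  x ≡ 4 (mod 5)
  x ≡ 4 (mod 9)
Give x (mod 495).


Moduli 11, 5, 9 are pairwise coprime; by CRT there is a unique solution modulo M = 11 · 5 · 9 = 495.
Solve pairwise, accumulating the modulus:
  Start with x ≡ 1 (mod 11).
  Combine with x ≡ 4 (mod 5): since gcd(11, 5) = 1, we get a unique residue mod 55.
    Write x = 1 + 11·t and substitute into x ≡ 4 (mod 5): 11·t ≡ 4 − 1 = 3 (mod 5).
    Reduce coefficients mod 5: 1·t ≡ 3 (mod 5).
    So t ≡ 3 (mod 5).
    Then x = 1 + 11·3 = 34, valid modulo lcm(11, 5) = 55: x ≡ 34 (mod 55).
  Combine with x ≡ 4 (mod 9): since gcd(55, 9) = 1, we get a unique residue mod 495.
    Write x = 34 + 55·t and substitute into x ≡ 4 (mod 9): 55·t ≡ 4 − 34 = -30 (mod 9).
    Reduce coefficients mod 9: 1·t ≡ 6 (mod 9).
    So t ≡ 6 (mod 9).
    Then x = 34 + 55·6 = 364, valid modulo lcm(55, 9) = 495: x ≡ 364 (mod 495).
Verify: 364 mod 11 = 1 ✓, 364 mod 5 = 4 ✓, 364 mod 9 = 4 ✓.

x ≡ 364 (mod 495).


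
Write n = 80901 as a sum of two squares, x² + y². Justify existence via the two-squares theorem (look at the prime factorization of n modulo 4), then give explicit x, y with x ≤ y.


Step 1: Factor n = 80901 = 3^2 · 89 · 101.
Step 2: Check the mod-4 condition on each prime factor: 3 ≡ 3 (mod 4), exponent 2 (must be even); 89 ≡ 1 (mod 4), exponent 1; 101 ≡ 1 (mod 4), exponent 1.
All primes ≡ 3 (mod 4) appear to even exponent (or don't appear), so by the two-squares theorem n IS expressible as a sum of two squares.
Step 3: Build a representation. Group n = k² · m with k = 3 and m = 89 · 101 = 8989 (a product of primes ≡ 1 (mod 4)); a representation of m scales to one of n via (k·x)² + (k·y)² = k²(x² + y²). Each prime p ≡ 1 (mod 4) is itself a sum of two squares; find a² by testing p − a² for a perfect square:
  89: 89 − 1² = 88, 89 − 2² = 85, 89 − 3² = 80, 89 − 4² = 73, 89 − 5² = 64 = 8² ⇒ 89 = 5² + 8².
  101: 101 − 1² = 100 = 10² ⇒ 101 = 1² + 10².
  Combine using the Brahmagupta–Fibonacci identity (a² + b²)(c² + d²) = (ac − bd)² + (ad + bc)² = (ac + bd)² + (ad − bc)²:
  89 · 101 = 8989: from (5² + 8²)(1² + 10²), take (5·1 − 8·10, 5·10 + 8·1) = (5 − 80, 50 + 8) = (-75, 58); dropping signs (only squares matter) gives (75, 58); check 75² + 58² = 5625 + 3364 = 8989 ✓.
  Scale by k = 3: (3·75, 3·58) = (225, 174).
Step 4: Order so x ≤ y and verify: 174² + 225² = 30276 + 50625 = 80901 = n. ✓

n = 80901 = 174² + 225² (one valid representation with x ≤ y).


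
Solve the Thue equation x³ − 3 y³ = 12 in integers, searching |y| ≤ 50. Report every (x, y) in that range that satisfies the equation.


The equation is x³ - 3y³ = 12. For fixed y, x³ = 3·y³ + 12, so a solution requires the RHS to be a perfect cube.
Strategy: iterate y from -50 to 50, compute RHS = 3·y³ + 12, and check whether it is a (positive or negative) perfect cube.
Check small values of y:
  y = 0: RHS = 12 is not a perfect cube.
  y = 1: RHS = 15 is not a perfect cube.
  y = -1: RHS = 9 is not a perfect cube.
  y = 2: RHS = 36 is not a perfect cube.
  y = -2: RHS = -12 is not a perfect cube.
  y = 3: RHS = 93 is not a perfect cube.
  y = -3: RHS = -69 is not a perfect cube.
Continuing the search up to |y| = 50 finds no solutions either.
No (x, y) in the scanned range satisfies the equation.

No integer solutions with |y| ≤ 50.


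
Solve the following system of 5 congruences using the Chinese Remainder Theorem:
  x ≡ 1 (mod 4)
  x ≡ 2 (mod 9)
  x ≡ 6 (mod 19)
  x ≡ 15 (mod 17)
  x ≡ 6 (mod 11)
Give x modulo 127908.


Product of moduli M = 4 · 9 · 19 · 17 · 11 = 127908.
Merge one congruence at a time:
  Start: x ≡ 1 (mod 4).
  Combine with x ≡ 2 (mod 9); new modulus lcm = 36.
    Write x = 1 + 4·t and substitute into x ≡ 2 (mod 9): 4·t ≡ 2 − 1 = 1 (mod 9).
    The inverse of 4 mod 9 is 7 (since 4·7 = 28 = 3·9 + 1), so t ≡ 7·1 = 7 ≡ 7 (mod 9).
    Then x = 1 + 4·7 = 29, valid modulo lcm(4, 9) = 36: x ≡ 29 (mod 36).
  Combine with x ≡ 6 (mod 19); new modulus lcm = 684.
    Write x = 29 + 36·t and substitute into x ≡ 6 (mod 19): 36·t ≡ 6 − 29 = -23 (mod 19).
    Reduce coefficients mod 19: 17·t ≡ 15 (mod 19).
    The inverse of 17 mod 19 is 9 (since 17·9 = 153 = 8·19 + 1), so t ≡ 9·15 = 135 ≡ 2 (mod 19).
    Then x = 29 + 36·2 = 101, valid modulo lcm(36, 19) = 684: x ≡ 101 (mod 684).
  Combine with x ≡ 15 (mod 17); new modulus lcm = 11628.
    Write x = 101 + 684·t and substitute into x ≡ 15 (mod 17): 684·t ≡ 15 − 101 = -86 (mod 17).
    Reduce coefficients mod 17: 4·t ≡ 16 (mod 17).
    The inverse of 4 mod 17 is 13 (since 4·13 = 52 = 3·17 + 1), so t ≡ 13·16 = 208 ≡ 4 (mod 17).
    Then x = 101 + 684·4 = 2837, valid modulo lcm(684, 17) = 11628: x ≡ 2837 (mod 11628).
  Combine with x ≡ 6 (mod 11); new modulus lcm = 127908.
    Write x = 2837 + 11628·t and substitute into x ≡ 6 (mod 11): 11628·t ≡ 6 − 2837 = -2831 (mod 11).
    Reduce coefficients mod 11: 1·t ≡ 7 (mod 11).
    So t ≡ 7 (mod 11).
    Then x = 2837 + 11628·7 = 84233, valid modulo lcm(11628, 11) = 127908: x ≡ 84233 (mod 127908).
Verify against each original: 84233 mod 4 = 1, 84233 mod 9 = 2, 84233 mod 19 = 6, 84233 mod 17 = 15, 84233 mod 11 = 6.

x ≡ 84233 (mod 127908).


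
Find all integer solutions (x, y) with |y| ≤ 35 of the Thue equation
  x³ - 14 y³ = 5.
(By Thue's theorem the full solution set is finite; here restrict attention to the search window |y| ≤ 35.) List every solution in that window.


The equation is x³ - 14y³ = 5. For fixed y, x³ = 14·y³ + 5, so a solution requires the RHS to be a perfect cube.
Strategy: iterate y from -35 to 35, compute RHS = 14·y³ + 5, and check whether it is a (positive or negative) perfect cube.
Check small values of y:
  y = 0: RHS = 5 is not a perfect cube.
  y = 1: RHS = 19 is not a perfect cube.
  y = -1: RHS = -9 is not a perfect cube.
  y = 2: RHS = 117 is not a perfect cube.
  y = -2: RHS = -107 is not a perfect cube.
  y = 3: RHS = 383 is not a perfect cube.
  y = -3: RHS = -373 is not a perfect cube.
Continuing the search up to |y| = 35 finds no solutions either.
No (x, y) in the scanned range satisfies the equation.

No integer solutions with |y| ≤ 35.


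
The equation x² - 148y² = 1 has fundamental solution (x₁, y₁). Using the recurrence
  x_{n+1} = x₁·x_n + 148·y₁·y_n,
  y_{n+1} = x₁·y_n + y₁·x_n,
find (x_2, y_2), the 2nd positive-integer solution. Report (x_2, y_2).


Step 1: Find the fundamental solution (x₁, y₁) of x² - 148y² = 1.
  Expand √148 as a continued fraction. a₀ = ⌊√148⌋ = 12; iterate m_{k+1} = d_k·a_k − m_k, d_{k+1} = (148 − m_{k+1}²)/d_k, a_{k+1} = ⌊(a₀ + m_{k+1})/d_{k+1}⌋ (starting m₀ = 0, d₀ = 1), with convergents p_k = a_k·p_{k-1} + p_{k-2}, q_k = a_k·q_{k-1} + q_{k-2} (p₋₁ = 1, q₋₁ = 0):
  k = 0: a₀ = 12; p₀/q₀ = 12/1; p₀² − 148·q₀² = 144 − 148 = -4.
  k = 1: m = 12, d = 4, a = ⌊(12 + 12)/4⌋ = 6; p/q = (6·12 + 1)/(6·1 + 0) = 73/6; p² − 148·q² = 5329 − 5328 = 1.
  The first convergent with p² − 148·q² = 1 gives the fundamental solution (x₁, y₁) = (73, 6).
Step 2: Apply the recurrence (x_{n+1}, y_{n+1}) = (x₁x_n + 148y₁y_n, x₁y_n + y₁x_n) repeatedly.
  From (x_1, y_1) = (73, 6): x_2 = 73·73 + 148·6·6 = 10657; y_2 = 73·6 + 6·73 = 876.
Step 3: Verify x_2² - 148·y_2² = 113571649 - 113571648 = 1 (should be 1). ✓

(x_1, y_1) = (73, 6); (x_2, y_2) = (10657, 876).


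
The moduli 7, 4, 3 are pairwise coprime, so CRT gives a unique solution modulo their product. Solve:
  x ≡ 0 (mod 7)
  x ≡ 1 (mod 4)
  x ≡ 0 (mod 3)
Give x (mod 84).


Moduli 7, 4, 3 are pairwise coprime; by CRT there is a unique solution modulo M = 7 · 4 · 3 = 84.
Solve pairwise, accumulating the modulus:
  Start with x ≡ 0 (mod 7).
  Combine with x ≡ 1 (mod 4): since gcd(7, 4) = 1, we get a unique residue mod 28.
    Write x = 0 + 7·t and substitute into x ≡ 1 (mod 4): 7·t ≡ 1 − 0 = 1 (mod 4).
    Reduce coefficients mod 4: 3·t ≡ 1 (mod 4).
    The inverse of 3 mod 4 is 3 (since 3·3 = 9 = 2·4 + 1), so t ≡ 3·1 = 3 ≡ 3 (mod 4).
    Then x = 0 + 7·3 = 21, valid modulo lcm(7, 4) = 28: x ≡ 21 (mod 28).
  Combine with x ≡ 0 (mod 3): since gcd(28, 3) = 1, we get a unique residue mod 84.
    Write x = 21 + 28·t and substitute into x ≡ 0 (mod 3): 28·t ≡ 0 − 21 = -21 (mod 3).
    Reduce coefficients mod 3: 1·t ≡ 0 (mod 3).
    So t ≡ 0 (mod 3).
    Then x = 21 + 28·0 = 21, valid modulo lcm(28, 3) = 84: x ≡ 21 (mod 84).
Verify: 21 mod 7 = 0 ✓, 21 mod 4 = 1 ✓, 21 mod 3 = 0 ✓.

x ≡ 21 (mod 84).


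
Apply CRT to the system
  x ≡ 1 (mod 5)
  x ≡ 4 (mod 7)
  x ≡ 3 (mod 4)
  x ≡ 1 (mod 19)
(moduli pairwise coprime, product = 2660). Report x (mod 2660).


Product of moduli M = 5 · 7 · 4 · 19 = 2660.
Merge one congruence at a time:
  Start: x ≡ 1 (mod 5).
  Combine with x ≡ 4 (mod 7); new modulus lcm = 35.
    Write x = 1 + 5·t and substitute into x ≡ 4 (mod 7): 5·t ≡ 4 − 1 = 3 (mod 7).
    The inverse of 5 mod 7 is 3 (since 5·3 = 15 = 2·7 + 1), so t ≡ 3·3 = 9 ≡ 2 (mod 7).
    Then x = 1 + 5·2 = 11, valid modulo lcm(5, 7) = 35: x ≡ 11 (mod 35).
  Combine with x ≡ 3 (mod 4); new modulus lcm = 140.
    Write x = 11 + 35·t and substitute into x ≡ 3 (mod 4): 35·t ≡ 3 − 11 = -8 (mod 4).
    Reduce coefficients mod 4: 3·t ≡ 0 (mod 4).
    The inverse of 3 mod 4 is 3 (since 3·3 = 9 = 2·4 + 1), so t ≡ 3·0 = 0 ≡ 0 (mod 4).
    Then x = 11 + 35·0 = 11, valid modulo lcm(35, 4) = 140: x ≡ 11 (mod 140).
  Combine with x ≡ 1 (mod 19); new modulus lcm = 2660.
    Write x = 11 + 140·t and substitute into x ≡ 1 (mod 19): 140·t ≡ 1 − 11 = -10 (mod 19).
    Reduce coefficients mod 19: 7·t ≡ 9 (mod 19).
    The inverse of 7 mod 19 is 11 (since 7·11 = 77 = 4·19 + 1), so t ≡ 11·9 = 99 ≡ 4 (mod 19).
    Then x = 11 + 140·4 = 571, valid modulo lcm(140, 19) = 2660: x ≡ 571 (mod 2660).
Verify against each original: 571 mod 5 = 1, 571 mod 7 = 4, 571 mod 4 = 3, 571 mod 19 = 1.

x ≡ 571 (mod 2660).


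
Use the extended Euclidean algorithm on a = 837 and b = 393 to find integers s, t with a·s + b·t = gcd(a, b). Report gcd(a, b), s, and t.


Euclidean algorithm on (837, 393) — divide until remainder is 0:
  837 = 2 · 393 + 51
  393 = 7 · 51 + 36
  51 = 1 · 36 + 15
  36 = 2 · 15 + 6
  15 = 2 · 6 + 3
  6 = 2 · 3 + 0
gcd(837, 393) = 3.
Track Bezout coefficients alongside the remainders: start with r₀ = 837 = a·1 + b·0 (s = 1, t = 0) and r₁ = 393 = a·0 + b·1 (s = 0, t = 1); each new remainder r_{k+1} = r_{k-1} − q_k·r_k inherits s_{k+1} = s_{k-1} − q_k·s_k, t_{k+1} = t_{k-1} − q_k·t_k, so r_k = a·s_k + b·t_k at every step:
  q = 2: r = 51, s = 1 − 2·0 = 1, t = 0 − 2·1 = -2  (check: 837·1 + 393·(-2) = 51)
  q = 7: r = 36, s = 0 − 7·1 = -7, t = 1 − 7·(-2) = 15  (check: 837·(-7) + 393·15 = 36)
  q = 1: r = 15, s = 1 − 1·(-7) = 8, t = -2 − 1·15 = -17  (check: 837·8 + 393·(-17) = 15)
  q = 2: r = 6, s = -7 − 2·8 = -23, t = 15 − 2·(-17) = 49  (check: 837·(-23) + 393·49 = 6)
  q = 2: r = 3, s = 8 − 2·(-23) = 54, t = -17 − 2·49 = -115  (check: 837·54 + 393·(-115) = 3)
The row with r = 3 (the gcd) gives the Bezout coefficients s = 54, t = -115.
Result: 837 · (54) + 393 · (-115) = 3.

gcd(837, 393) = 3; s = 54, t = -115 (check: 837·54 + 393·(-115) = 3).


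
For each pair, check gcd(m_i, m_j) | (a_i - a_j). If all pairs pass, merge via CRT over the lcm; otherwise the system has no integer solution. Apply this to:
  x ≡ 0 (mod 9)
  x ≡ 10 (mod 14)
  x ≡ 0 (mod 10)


Moduli 9, 14, 10 are not pairwise coprime, so CRT works modulo lcm(m_i) when all pairwise compatibility conditions hold.
Pairwise compatibility: gcd(m_i, m_j) must divide a_i - a_j for every pair.
Merge one congruence at a time:
  Start: x ≡ 0 (mod 9).
  Combine with x ≡ 10 (mod 14): gcd(9, 14) = 1; 10 - 0 = 10, which IS divisible by 1, so compatible.
    Write x = 0 + 9·t and substitute into x ≡ 10 (mod 14): 9·t ≡ 10 − 0 = 10 (mod 14).
    The inverse of 9 mod 14 is 11 (since 9·11 = 99 = 7·14 + 1), so t ≡ 11·10 = 110 ≡ 12 (mod 14).
    Then x = 0 + 9·12 = 108, valid modulo lcm(9, 14) = 126: x ≡ 108 (mod 126).
  Combine with x ≡ 0 (mod 10): gcd(126, 10) = 2; 0 - 108 = -108, which IS divisible by 2, so compatible.
    Write x = 108 + 126·t and substitute into x ≡ 0 (mod 10): 126·t ≡ 0 − 108 = -108 (mod 10).
    Divide the congruence (and modulus) by g = 2: 63·t ≡ -54 (mod 5).
    Reduce coefficients mod 5: 3·t ≡ 1 (mod 5).
    The inverse of 3 mod 5 is 2 (since 3·2 = 6 = 1·5 + 1), so t ≡ 2·1 = 2 ≡ 2 (mod 5).
    Then x = 108 + 126·2 = 360, valid modulo lcm(126, 10) = 630: x ≡ 360 (mod 630).
Verify: 360 mod 9 = 0, 360 mod 14 = 10, 360 mod 10 = 0.

x ≡ 360 (mod 630).


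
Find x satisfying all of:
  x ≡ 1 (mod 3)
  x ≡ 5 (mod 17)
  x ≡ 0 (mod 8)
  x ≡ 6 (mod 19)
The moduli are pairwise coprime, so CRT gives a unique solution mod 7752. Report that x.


Product of moduli M = 3 · 17 · 8 · 19 = 7752.
Merge one congruence at a time:
  Start: x ≡ 1 (mod 3).
  Combine with x ≡ 5 (mod 17); new modulus lcm = 51.
    Write x = 1 + 3·t and substitute into x ≡ 5 (mod 17): 3·t ≡ 5 − 1 = 4 (mod 17).
    The inverse of 3 mod 17 is 6 (since 3·6 = 18 = 1·17 + 1), so t ≡ 6·4 = 24 ≡ 7 (mod 17).
    Then x = 1 + 3·7 = 22, valid modulo lcm(3, 17) = 51: x ≡ 22 (mod 51).
  Combine with x ≡ 0 (mod 8); new modulus lcm = 408.
    Write x = 22 + 51·t and substitute into x ≡ 0 (mod 8): 51·t ≡ 0 − 22 = -22 (mod 8).
    Reduce coefficients mod 8: 3·t ≡ 2 (mod 8).
    The inverse of 3 mod 8 is 3 (since 3·3 = 9 = 1·8 + 1), so t ≡ 3·2 = 6 ≡ 6 (mod 8).
    Then x = 22 + 51·6 = 328, valid modulo lcm(51, 8) = 408: x ≡ 328 (mod 408).
  Combine with x ≡ 6 (mod 19); new modulus lcm = 7752.
    Write x = 328 + 408·t and substitute into x ≡ 6 (mod 19): 408·t ≡ 6 − 328 = -322 (mod 19).
    Reduce coefficients mod 19: 9·t ≡ 1 (mod 19).
    The inverse of 9 mod 19 is 17 (since 9·17 = 153 = 8·19 + 1), so t ≡ 17·1 = 17 ≡ 17 (mod 19).
    Then x = 328 + 408·17 = 7264, valid modulo lcm(408, 19) = 7752: x ≡ 7264 (mod 7752).
Verify against each original: 7264 mod 3 = 1, 7264 mod 17 = 5, 7264 mod 8 = 0, 7264 mod 19 = 6.

x ≡ 7264 (mod 7752).
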